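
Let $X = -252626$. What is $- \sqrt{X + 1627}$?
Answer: $- i \sqrt{250999} \approx - 501.0 i$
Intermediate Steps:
$- \sqrt{X + 1627} = - \sqrt{-252626 + 1627} = - \sqrt{-250999} = - i \sqrt{250999}$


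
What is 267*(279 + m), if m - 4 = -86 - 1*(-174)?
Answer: 99057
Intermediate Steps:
m = 92 (m = 4 + (-86 - 1*(-174)) = 4 + (-86 + 174) = 4 + 88 = 92)
267*(279 + m) = 267*(279 + 92) = 267*371 = 99057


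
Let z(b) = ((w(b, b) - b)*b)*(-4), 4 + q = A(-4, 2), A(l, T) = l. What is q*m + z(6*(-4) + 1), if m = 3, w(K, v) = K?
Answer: -24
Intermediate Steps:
q = -8 (q = -4 - 4 = -8)
z(b) = 0 (z(b) = ((b - b)*b)*(-4) = (0*b)*(-4) = 0*(-4) = 0)
q*m + z(6*(-4) + 1) = -8*3 + 0 = -24 + 0 = -24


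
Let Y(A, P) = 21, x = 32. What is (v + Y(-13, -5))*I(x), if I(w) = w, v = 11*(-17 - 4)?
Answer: -6720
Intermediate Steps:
v = -231 (v = 11*(-21) = -231)
(v + Y(-13, -5))*I(x) = (-231 + 21)*32 = -210*32 = -6720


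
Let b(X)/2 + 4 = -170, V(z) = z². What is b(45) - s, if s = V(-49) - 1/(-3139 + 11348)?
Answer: -22566540/8209 ≈ -2749.0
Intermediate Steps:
s = 19709808/8209 (s = (-49)² - 1/(-3139 + 11348) = 2401 - 1/8209 = 19709808/8209 ≈ 2401.0)
b(X) = -348 (b(X) = -8 + 2*(-170) = -8 - 340 = -348)
b(45) - s = -348 - 1*19709808/8209 = -348 - 19709808/8209 = -22566540/8209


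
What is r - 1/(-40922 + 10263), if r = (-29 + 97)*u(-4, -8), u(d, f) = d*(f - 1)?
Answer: 75053233/30659 ≈ 2448.0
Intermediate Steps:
u(d, f) = d*(-1 + f)
r = 2448 (r = (-29 + 97)*(-4*(-1 - 8)) = 68*(-4*(-9)) = 68*36 = 2448)
r - 1/(-40922 + 10263) = 2448 - 1/(-40922 + 10263) = 2448 - 1/(-30659) = 2448 - 1*(-1/30659) = 2448 + 1/30659 = 75053233/30659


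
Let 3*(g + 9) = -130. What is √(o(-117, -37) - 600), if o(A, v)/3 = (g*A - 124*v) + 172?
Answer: 3*√3561 ≈ 179.02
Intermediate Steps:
g = -157/3 (g = -9 + (⅓)*(-130) = -9 - 130/3 = -157/3 ≈ -52.333)
o(A, v) = 516 - 372*v - 157*A (o(A, v) = 3*((-157*A/3 - 124*v) + 172) = 3*((-124*v - 157*A/3) + 172) = 3*(172 - 124*v - 157*A/3) = 516 - 372*v - 157*A)
√(o(-117, -37) - 600) = √((516 - 372*(-37) - 157*(-117)) - 600) = √((516 + 13764 + 18369) - 600) = √(32649 - 600) = √32049 = 3*√3561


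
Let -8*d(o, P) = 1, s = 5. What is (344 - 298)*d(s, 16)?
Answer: -23/4 ≈ -5.7500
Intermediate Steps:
d(o, P) = -1/8 (d(o, P) = -1/8*1 = -1/8)
(344 - 298)*d(s, 16) = (344 - 298)*(-1/8) = 46*(-1/8) = -23/4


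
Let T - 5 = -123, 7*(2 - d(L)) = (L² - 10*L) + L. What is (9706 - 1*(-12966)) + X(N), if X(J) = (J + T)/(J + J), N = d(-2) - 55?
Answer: 17821411/786 ≈ 22674.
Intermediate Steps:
d(L) = 2 - L²/7 + 9*L/7 (d(L) = 2 - ((L² - 10*L) + L)/7 = 2 - (L² - 9*L)/7 = 2 + (-L²/7 + 9*L/7) = 2 - L²/7 + 9*L/7)
N = -393/7 (N = (2 - ⅐*(-2)² + (9/7)*(-2)) - 55 = (2 - ⅐*4 - 18/7) - 55 = (2 - 4/7 - 18/7) - 55 = -8/7 - 55 = -393/7 ≈ -56.143)
T = -118 (T = 5 - 123 = -118)
X(J) = (-118 + J)/(2*J) (X(J) = (J - 118)/(J + J) = (-118 + J)/((2*J)) = (-118 + J)*(1/(2*J)) = (-118 + J)/(2*J))
(9706 - 1*(-12966)) + X(N) = (9706 - 1*(-12966)) + (-118 - 393/7)/(2*(-393/7)) = (9706 + 12966) + (½)*(-7/393)*(-1219/7) = 22672 + 1219/786 = 17821411/786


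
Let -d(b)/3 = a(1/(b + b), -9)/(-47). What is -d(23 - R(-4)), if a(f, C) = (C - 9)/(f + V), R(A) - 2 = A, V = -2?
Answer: -300/517 ≈ -0.58027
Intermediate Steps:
R(A) = 2 + A
a(f, C) = (-9 + C)/(-2 + f) (a(f, C) = (C - 9)/(f - 2) = (-9 + C)/(-2 + f))
d(b) = -54/(47*(-2 + 1/(2*b))) (d(b) = -3*(-9 - 9)/(-2 + 1/(b + b))/(-47) = -3*-18/(-2 + 1/(2*b))*(-1)/47 = -3*(-18/(-2 + 1/(2*b)))*(-1)/47 = -54/(47*(-2 + 1/(2*b))))
-d(23 - R(-4)) = -108*(23 - (2 - 4))/(47*(-1 + 4*(23 - (2 - 4)))) = -108*(23 - 1*(-2))/(47*(-1 + 4*(23 - 1*(-2)))) = -108*(23 + 2)/(47*(-1 + 4*(23 + 2))) = -108*25/(47*(-1 + 4*25)) = -108*25/(47*(-1 + 100)) = -108*25/(47*99) = -1*300/517 = -300/517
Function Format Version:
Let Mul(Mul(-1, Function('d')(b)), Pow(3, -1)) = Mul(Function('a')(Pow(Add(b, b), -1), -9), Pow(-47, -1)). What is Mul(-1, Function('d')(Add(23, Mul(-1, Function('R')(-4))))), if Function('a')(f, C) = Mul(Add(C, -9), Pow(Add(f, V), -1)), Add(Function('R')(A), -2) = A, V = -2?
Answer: Rational(-300, 517) ≈ -0.58027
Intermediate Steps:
Function('R')(A) = Add(2, A)
Function('a')(f, C) = Mul(Pow(Add(-2, f), -1), Add(-9, C)) (Function('a')(f, C) = Mul(Add(C, -9), Pow(Add(f, -2), -1)) = Mul(Add(-9, C), Pow(Add(-2, f), -1)) = Mul(Pow(Add(-2, f), -1), Add(-9, C)))
Function('d')(b) = Mul(Rational(-54, 47), Pow(Add(-2, Mul(Rational(1, 2), Pow(b, -1))), -1)) (Function('d')(b) = Mul(-3, Mul(Mul(Pow(Add(-2, Pow(Add(b, b), -1)), -1), Add(-9, -9)), Pow(-47, -1))) = Mul(-3, Mul(Mul(Pow(Add(-2, Pow(Mul(2, b), -1)), -1), -18), Rational(-1, 47))) = Mul(-3, Mul(Mul(Pow(Add(-2, Mul(Rational(1, 2), Pow(b, -1))), -1), -18), Rational(-1, 47))) = Mul(-3, Mul(Mul(-18, Pow(Add(-2, Mul(Rational(1, 2), Pow(b, -1))), -1)), Rational(-1, 47))) = Mul(-3, Mul(Rational(18, 47), Pow(Add(-2, Mul(Rational(1, 2), Pow(b, -1))), -1))) = Mul(Rational(-54, 47), Pow(Add(-2, Mul(Rational(1, 2), Pow(b, -1))), -1)))
Mul(-1, Function('d')(Add(23, Mul(-1, Function('R')(-4))))) = Mul(-1, Mul(Rational(108, 47), Add(23, Mul(-1, Add(2, -4))), Pow(Add(-1, Mul(4, Add(23, Mul(-1, Add(2, -4))))), -1))) = Mul(-1, Mul(Rational(108, 47), Add(23, Mul(-1, -2)), Pow(Add(-1, Mul(4, Add(23, Mul(-1, -2)))), -1))) = Mul(-1, Mul(Rational(108, 47), Add(23, 2), Pow(Add(-1, Mul(4, Add(23, 2))), -1))) = Mul(-1, Mul(Rational(108, 47), 25, Pow(Add(-1, Mul(4, 25)), -1))) = Mul(-1, Mul(Rational(108, 47), 25, Pow(Add(-1, 100), -1))) = Mul(-1, Mul(Rational(108, 47), 25, Pow(99, -1))) = Mul(-1, Mul(Rational(108, 47), 25, Rational(1, 99))) = Mul(-1, Rational(300, 517)) = Rational(-300, 517)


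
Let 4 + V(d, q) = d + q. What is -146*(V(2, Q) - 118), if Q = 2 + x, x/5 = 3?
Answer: 15038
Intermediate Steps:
x = 15 (x = 5*3 = 15)
Q = 17 (Q = 2 + 15 = 17)
V(d, q) = -4 + d + q (V(d, q) = -4 + (d + q) = -4 + d + q)
-146*(V(2, Q) - 118) = -146*((-4 + 2 + 17) - 118) = -146*(15 - 118) = -146*(-103) = 15038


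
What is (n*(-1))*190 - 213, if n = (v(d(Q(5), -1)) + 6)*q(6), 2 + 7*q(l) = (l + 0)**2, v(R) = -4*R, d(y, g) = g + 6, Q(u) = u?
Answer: 12707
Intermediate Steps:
d(y, g) = 6 + g
q(l) = -2/7 + l**2/7 (q(l) = -2/7 + (l + 0)**2/7 = -2/7 + l**2/7)
n = -68 (n = (-4*(6 - 1) + 6)*(-2/7 + (1/7)*6**2) = (-4*5 + 6)*(-2/7 + (1/7)*36) = (-20 + 6)*(-2/7 + 36/7) = -14*34/7 = -68)
(n*(-1))*190 - 213 = -68*(-1)*190 - 213 = 68*190 - 213 = 12920 - 213 = 12707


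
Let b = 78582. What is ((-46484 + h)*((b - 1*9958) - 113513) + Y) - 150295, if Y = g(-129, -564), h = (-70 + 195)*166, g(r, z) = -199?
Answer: 1155023032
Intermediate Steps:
h = 20750 (h = 125*166 = 20750)
Y = -199
((-46484 + h)*((b - 1*9958) - 113513) + Y) - 150295 = ((-46484 + 20750)*((78582 - 1*9958) - 113513) - 199) - 150295 = (-25734*((78582 - 9958) - 113513) - 199) - 150295 = (-25734*(68624 - 113513) - 199) - 150295 = (-25734*(-44889) - 199) - 150295 = (1155173526 - 199) - 150295 = 1155173327 - 150295 = 1155023032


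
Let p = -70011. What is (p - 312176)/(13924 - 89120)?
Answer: 382187/75196 ≈ 5.0825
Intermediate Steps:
(p - 312176)/(13924 - 89120) = (-70011 - 312176)/(13924 - 89120) = -382187/(-75196) = -382187*(-1/75196) = 382187/75196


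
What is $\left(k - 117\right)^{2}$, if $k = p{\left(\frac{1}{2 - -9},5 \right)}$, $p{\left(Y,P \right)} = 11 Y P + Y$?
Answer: $\frac{1515361}{121} \approx 12524.0$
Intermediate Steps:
$p{\left(Y,P \right)} = Y + 11 P Y$ ($p{\left(Y,P \right)} = 11 P Y + Y = Y + 11 P Y$)
$k = \frac{56}{11}$ ($k = \frac{1 + 11 \cdot 5}{2 - -9} = \frac{1 + 55}{2 + 9} = \frac{1}{11} \cdot 56 = \frac{56}{11} \approx 5.0909$)
$\left(k - 117\right)^{2} = \left(\frac{56}{11} - 117\right)^{2} = \left(- \frac{1231}{11}\right)^{2} = \frac{1515361}{121}$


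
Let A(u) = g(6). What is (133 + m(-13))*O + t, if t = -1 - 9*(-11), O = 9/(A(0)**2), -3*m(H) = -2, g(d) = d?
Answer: 1577/12 ≈ 131.42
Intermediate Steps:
A(u) = 6
m(H) = 2/3 (m(H) = -1/3*(-2) = 2/3)
O = 1/4 (O = 9/(6**2) = 9/36 = 9*(1/36) = 1/4 ≈ 0.25000)
t = 98 (t = -1 + 99 = 98)
(133 + m(-13))*O + t = (133 + 2/3)*(1/4) + 98 = (401/3)*(1/4) + 98 = 401/12 + 98 = 1577/12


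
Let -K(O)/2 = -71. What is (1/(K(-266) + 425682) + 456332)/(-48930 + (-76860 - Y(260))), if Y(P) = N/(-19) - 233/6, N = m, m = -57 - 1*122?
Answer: -11076075701433/3052456960784 ≈ -3.6286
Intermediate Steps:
m = -179 (m = -57 - 122 = -179)
K(O) = 142 (K(O) = -2*(-71) = 142)
N = -179
Y(P) = -3353/114 (Y(P) = -179/(-19) - 233/6 = -179*(-1/19) - 233*1/6 = 179/19 - 233/6 = -3353/114)
(1/(K(-266) + 425682) + 456332)/(-48930 + (-76860 - Y(260))) = (1/(142 + 425682) + 456332)/(-48930 + (-76860 - 1*(-3353/114))) = (1/425824 + 456332)/(-48930 + (-76860 + 3353/114)) = (1/425824 + 456332)/(-48930 - 8758687/114) = 194317117569/(425824*(-14336707/114)) = (194317117569/425824)*(-114/14336707) = -11076075701433/3052456960784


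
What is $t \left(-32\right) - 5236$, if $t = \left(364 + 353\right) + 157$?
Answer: $-33204$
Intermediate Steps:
$t = 874$ ($t = 717 + 157 = 874$)
$t \left(-32\right) - 5236 = 874 \left(-32\right) - 5236 = -27968 - 5236 = -33204$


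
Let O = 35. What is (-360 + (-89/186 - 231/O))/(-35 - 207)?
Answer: 341383/225060 ≈ 1.5169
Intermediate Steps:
(-360 + (-89/186 - 231/O))/(-35 - 207) = (-360 + (-89/186 - 231/35))/(-35 - 207) = (-360 + (-89*1/186 - 231*1/35))/(-242) = (-360 + (-89/186 - 33/5))*(-1/242) = (-360 - 6583/930)*(-1/242) = -341383/930*(-1/242) = 341383/225060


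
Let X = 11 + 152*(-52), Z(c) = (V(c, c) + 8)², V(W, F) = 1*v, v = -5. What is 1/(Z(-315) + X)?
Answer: -1/7884 ≈ -0.00012684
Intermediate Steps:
V(W, F) = -5 (V(W, F) = 1*(-5) = -5)
Z(c) = 9 (Z(c) = (-5 + 8)² = 3² = 9)
X = -7893 (X = 11 - 7904 = -7893)
1/(Z(-315) + X) = 1/(9 - 7893) = 1/(-7884) = -1/7884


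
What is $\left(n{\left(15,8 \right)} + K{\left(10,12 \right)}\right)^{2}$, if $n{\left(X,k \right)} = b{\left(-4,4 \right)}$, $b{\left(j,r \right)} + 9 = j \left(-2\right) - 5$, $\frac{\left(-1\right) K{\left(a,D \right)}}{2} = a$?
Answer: $676$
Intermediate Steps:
$K{\left(a,D \right)} = - 2 a$
$b{\left(j,r \right)} = -14 - 2 j$ ($b{\left(j,r \right)} = -9 + \left(j \left(-2\right) - 5\right) = -9 - \left(5 + 2 j\right) = -14 - 2 j$)
$n{\left(X,k \right)} = -6$ ($n{\left(X,k \right)} = -14 - -8 = -14 + 8 = -6$)
$\left(n{\left(15,8 \right)} + K{\left(10,12 \right)}\right)^{2} = \left(-6 - 20\right)^{2} = \left(-26\right)^{2} = 676$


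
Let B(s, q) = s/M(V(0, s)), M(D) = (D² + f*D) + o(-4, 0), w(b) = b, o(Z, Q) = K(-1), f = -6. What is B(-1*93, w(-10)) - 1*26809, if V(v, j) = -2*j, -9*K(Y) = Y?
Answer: -8078115526/301321 ≈ -26809.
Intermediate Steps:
K(Y) = -Y/9
o(Z, Q) = ⅑ (o(Z, Q) = -⅑*(-1) = ⅑)
M(D) = ⅑ + D² - 6*D (M(D) = (D² - 6*D) + ⅑ = ⅑ + D² - 6*D)
B(s, q) = s/(⅑ + 4*s² + 12*s) (B(s, q) = s/(⅑ + (-2*s)² - (-12)*s) = s/(⅑ + 4*s² + 12*s))
B(-1*93, w(-10)) - 1*26809 = 9*(-1*93)/(1 + 36*(-1*93)² + 108*(-1*93)) - 1*26809 = 9*(-93)/(1 + 36*(-93)² + 108*(-93)) - 26809 = 9*(-93)/(1 + 36*8649 - 10044) - 26809 = 9*(-93)/(1 + 311364 - 10044) - 26809 = 9*(-93)/301321 - 26809 = 9*(-93)*(1/301321) - 26809 = -837/301321 - 26809 = -8078115526/301321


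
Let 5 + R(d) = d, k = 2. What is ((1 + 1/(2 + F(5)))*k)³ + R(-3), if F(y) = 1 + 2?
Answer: 728/125 ≈ 5.8240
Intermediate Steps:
R(d) = -5 + d
F(y) = 3
((1 + 1/(2 + F(5)))*k)³ + R(-3) = ((1 + 1/(2 + 3))*2)³ + (-5 - 3) = ((1 + 1/5)*2)³ - 8 = ((1 + ⅕)*2)³ - 8 = ((6/5)*2)³ - 8 = (12/5)³ - 8 = 1728/125 - 8 = 728/125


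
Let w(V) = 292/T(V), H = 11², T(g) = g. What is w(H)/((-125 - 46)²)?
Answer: 292/3538161 ≈ 8.2529e-5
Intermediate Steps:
H = 121
w(V) = 292/V
w(H)/((-125 - 46)²) = (292/121)/((-125 - 46)²) = (292*(1/121))/((-171)²) = (292/121)/29241 = (292/121)*(1/29241) = 292/3538161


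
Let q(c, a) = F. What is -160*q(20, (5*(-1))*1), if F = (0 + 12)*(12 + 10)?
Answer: -42240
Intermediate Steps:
F = 264 (F = 12*22 = 264)
q(c, a) = 264
-160*q(20, (5*(-1))*1) = -160*264 = -42240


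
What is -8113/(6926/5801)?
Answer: -47063513/6926 ≈ -6795.2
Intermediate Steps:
-8113/(6926/5801) = -8113/(6926*(1/5801)) = -8113/6926/5801 = -8113*5801/6926 = -47063513/6926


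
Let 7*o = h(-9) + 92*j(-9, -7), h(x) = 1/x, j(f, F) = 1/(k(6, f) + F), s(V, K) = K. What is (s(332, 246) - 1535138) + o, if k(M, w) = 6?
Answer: -96699025/63 ≈ -1.5349e+6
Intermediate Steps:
j(f, F) = 1/(6 + F)
o = -829/63 (o = (1/(-9) + 92/(6 - 7))/7 = (-1/9 + 92/(-1))/7 = (-1/9 + 92*(-1))/7 = (-1/9 - 92)/7 = (1/7)*(-829/9) = -829/63 ≈ -13.159)
(s(332, 246) - 1535138) + o = (246 - 1535138) - 829/63 = -1534892 - 829/63 = -96699025/63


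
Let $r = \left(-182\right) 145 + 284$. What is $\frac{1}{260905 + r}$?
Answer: $\frac{1}{234799} \approx 4.259 \cdot 10^{-6}$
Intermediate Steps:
$r = -26106$ ($r = -26390 + 284 = -26106$)
$\frac{1}{260905 + r} = \frac{1}{260905 - 26106} = \frac{1}{234799}$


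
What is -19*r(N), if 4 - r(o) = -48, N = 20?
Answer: -988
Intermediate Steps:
r(o) = 52 (r(o) = 4 - 1*(-48) = 4 + 48 = 52)
-19*r(N) = -19*52 = -988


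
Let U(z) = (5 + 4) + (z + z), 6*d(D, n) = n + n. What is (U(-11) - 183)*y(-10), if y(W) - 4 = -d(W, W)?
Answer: -4312/3 ≈ -1437.3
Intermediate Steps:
d(D, n) = n/3 (d(D, n) = (n + n)/6 = (2*n)/6 = n/3)
U(z) = 9 + 2*z
y(W) = 4 - W/3
(U(-11) - 183)*y(-10) = ((9 + 2*(-11)) - 183)*(4 - ⅓*(-10)) = ((9 - 22) - 183)*(4 + 10/3) = (-13 - 183)*(22/3) = -196*22/3 = -4312/3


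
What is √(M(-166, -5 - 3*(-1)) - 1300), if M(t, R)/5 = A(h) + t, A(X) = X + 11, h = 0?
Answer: 5*I*√83 ≈ 45.552*I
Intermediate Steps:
A(X) = 11 + X
M(t, R) = 55 + 5*t (M(t, R) = 5*((11 + 0) + t) = 5*(11 + t) = 55 + 5*t)
√(M(-166, -5 - 3*(-1)) - 1300) = √((55 + 5*(-166)) - 1300) = √((55 - 830) - 1300) = √(-775 - 1300) = √(-2075) = 5*I*√83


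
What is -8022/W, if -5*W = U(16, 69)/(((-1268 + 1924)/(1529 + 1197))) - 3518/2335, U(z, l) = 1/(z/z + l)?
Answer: -86014451040/3103627 ≈ -27714.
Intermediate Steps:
U(z, l) = 1/(1 + l)
W = 3103627/10722320 (W = -(1/((1 + 69)*(((-1268 + 1924)/(1529 + 1197)))) - 3518/2335)/5 = -(1/(70*((656/2726))) - 3518*1/2335)/5 = -(1/(70*((656*(1/2726)))) - 3518/2335)/5 = -(1/(70*(328/1363)) - 3518/2335)/5 = -((1/70)*(1363/328) - 3518/2335)/5 = -(1363/22960 - 3518/2335)/5 = -1/5*(-3103627/2144464) = 3103627/10722320 ≈ 0.28945)
-8022/W = -8022/3103627/10722320 = -8022*10722320/3103627 = -86014451040/3103627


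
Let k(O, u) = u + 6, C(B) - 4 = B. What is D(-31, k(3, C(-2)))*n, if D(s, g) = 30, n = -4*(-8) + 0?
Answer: 960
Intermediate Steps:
C(B) = 4 + B
n = 32 (n = 32 + 0 = 32)
k(O, u) = 6 + u
D(-31, k(3, C(-2)))*n = 30*32 = 960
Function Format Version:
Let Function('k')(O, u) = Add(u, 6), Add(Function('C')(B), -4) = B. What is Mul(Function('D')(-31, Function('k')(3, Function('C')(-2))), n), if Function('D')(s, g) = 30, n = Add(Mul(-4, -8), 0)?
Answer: 960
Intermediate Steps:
Function('C')(B) = Add(4, B)
n = 32 (n = Add(32, 0) = 32)
Function('k')(O, u) = Add(6, u)
Mul(Function('D')(-31, Function('k')(3, Function('C')(-2))), n) = Mul(30, 32) = 960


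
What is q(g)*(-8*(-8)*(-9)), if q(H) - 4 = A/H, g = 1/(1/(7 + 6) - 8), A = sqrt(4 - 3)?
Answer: 29376/13 ≈ 2259.7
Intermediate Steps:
A = 1 (A = sqrt(1) = 1)
g = -13/103 (g = 1/(1/13 - 8) = 1/(-103/13) = -13/103 ≈ -0.12621)
q(H) = 4 + 1/H
q(g)*(-8*(-8)*(-9)) = (4 + 1/(-13/103))*(-8*(-8)*(-9)) = (4 - 103/13)*(64*(-9)) = -51/13*(-576) = 29376/13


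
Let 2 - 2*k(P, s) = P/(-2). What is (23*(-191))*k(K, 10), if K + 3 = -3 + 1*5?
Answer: -13179/4 ≈ -3294.8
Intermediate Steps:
K = -1 (K = -3 + (-3 + 1*5) = -3 + (-3 + 5) = -3 + 2 = -1)
k(P, s) = 1 + P/4 (k(P, s) = 1 - P/(2*(-2)) = 1 - P*(-1)/(2*2) = 1 - (-1)*P/4 = 1 + P/4)
(23*(-191))*k(K, 10) = (23*(-191))*(1 + (1/4)*(-1)) = -4393*(1 - 1/4) = -4393*3/4 = -13179/4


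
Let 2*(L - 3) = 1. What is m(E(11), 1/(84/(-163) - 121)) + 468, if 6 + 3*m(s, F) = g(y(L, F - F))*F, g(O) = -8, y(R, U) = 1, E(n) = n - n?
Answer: 27691490/59421 ≈ 466.02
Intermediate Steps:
L = 7/2 (L = 3 + (½)*1 = 3 + ½ = 7/2 ≈ 3.5000)
E(n) = 0
m(s, F) = -2 - 8*F/3 (m(s, F) = -2 + (-8*F)/3 = -2 - 8*F/3)
m(E(11), 1/(84/(-163) - 121)) + 468 = (-2 - 8/(3*(84/(-163) - 121))) + 468 = (-2 - 8/(3*(84*(-1/163) - 121))) + 468 = (-2 - 8/(3*(-84/163 - 121))) + 468 = (-2 - 8/(3*(-19807/163))) + 468 = (-2 - 8/3*(-163/19807)) + 468 = (-2 + 1304/59421) + 468 = -117538/59421 + 468 = 27691490/59421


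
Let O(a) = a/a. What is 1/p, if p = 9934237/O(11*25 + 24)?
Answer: 1/9934237 ≈ 1.0066e-7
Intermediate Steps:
O(a) = 1
p = 9934237 (p = 9934237/1 = 9934237*1 = 9934237)
1/p = 1/9934237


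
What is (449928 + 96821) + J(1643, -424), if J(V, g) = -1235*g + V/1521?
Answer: 1628063312/1521 ≈ 1.0704e+6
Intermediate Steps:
J(V, g) = -1235*g + V/1521 (J(V, g) = -1235*g + V*(1/1521) = -1235*g + V/1521)
(449928 + 96821) + J(1643, -424) = (449928 + 96821) + (-1235*(-424) + (1/1521)*1643) = 546749 + (523640 + 1643/1521) = 546749 + 796458083/1521 = 1628063312/1521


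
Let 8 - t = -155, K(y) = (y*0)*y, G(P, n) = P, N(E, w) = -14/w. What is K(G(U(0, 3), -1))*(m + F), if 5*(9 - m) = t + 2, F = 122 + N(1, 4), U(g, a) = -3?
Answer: 0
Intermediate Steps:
K(y) = 0 (K(y) = 0*y = 0)
F = 237/2 (F = 122 - 14/4 = 122 - 14*¼ = 122 - 7/2 = 237/2 ≈ 118.50)
t = 163 (t = 8 - 1*(-155) = 8 + 155 = 163)
m = -24 (m = 9 - (163 + 2)/5 = 9 - ⅕*165 = 9 - 33 = -24)
K(G(U(0, 3), -1))*(m + F) = 0*(-24 + 237/2) = 0*(189/2) = 0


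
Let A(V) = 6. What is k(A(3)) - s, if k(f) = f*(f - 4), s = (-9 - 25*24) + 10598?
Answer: -9977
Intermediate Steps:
s = 9989 (s = (-9 - 600) + 10598 = -609 + 10598 = 9989)
k(f) = f*(-4 + f)
k(A(3)) - s = 6*(-4 + 6) - 1*9989 = 6*2 - 9989 = 12 - 9989 = -9977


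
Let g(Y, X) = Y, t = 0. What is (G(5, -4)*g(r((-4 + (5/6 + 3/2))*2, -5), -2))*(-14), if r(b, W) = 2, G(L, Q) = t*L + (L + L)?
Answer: -280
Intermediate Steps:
G(L, Q) = 2*L (G(L, Q) = 0*L + (L + L) = 0 + 2*L = 2*L)
(G(5, -4)*g(r((-4 + (5/6 + 3/2))*2, -5), -2))*(-14) = ((2*5)*2)*(-14) = (10*2)*(-14) = 20*(-14) = -280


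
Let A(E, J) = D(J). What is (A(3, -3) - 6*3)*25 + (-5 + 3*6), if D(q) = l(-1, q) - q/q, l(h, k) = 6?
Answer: -312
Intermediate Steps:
D(q) = 5 (D(q) = 6 - q/q = 6 - 1*1 = 6 - 1 = 5)
A(E, J) = 5
(A(3, -3) - 6*3)*25 + (-5 + 3*6) = (5 - 6*3)*25 + (-5 + 3*6) = (5 - 18)*25 + (-5 + 18) = -13*25 + 13 = -325 + 13 = -312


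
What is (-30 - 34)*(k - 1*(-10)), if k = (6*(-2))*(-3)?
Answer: -2944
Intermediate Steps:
k = 36 (k = -12*(-3) = 36)
(-30 - 34)*(k - 1*(-10)) = (-30 - 34)*(36 - 1*(-10)) = -64*(36 + 10) = -64*46 = -2944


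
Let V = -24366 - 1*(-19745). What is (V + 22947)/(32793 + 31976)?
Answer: 18326/64769 ≈ 0.28294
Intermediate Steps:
V = -4621 (V = -24366 + 19745 = -4621)
(V + 22947)/(32793 + 31976) = (-4621 + 22947)/(32793 + 31976) = 18326/64769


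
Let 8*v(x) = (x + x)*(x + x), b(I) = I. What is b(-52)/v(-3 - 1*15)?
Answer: -26/81 ≈ -0.32099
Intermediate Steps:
v(x) = x²/2 (v(x) = ((x + x)*(x + x))/8 = ((2*x)*(2*x))/8 = (4*x²)/8 = x²/2)
b(-52)/v(-3 - 1*15) = -52*2/(-3 - 1*15)² = -52*2/(-3 - 15)² = -52/((½)*(-18)²) = -52/((½)*324) = -52/162 = -52*1/162 = -26/81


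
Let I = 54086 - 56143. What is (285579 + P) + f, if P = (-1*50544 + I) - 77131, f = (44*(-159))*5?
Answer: 120867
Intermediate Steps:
I = -2057
f = -34980 (f = -6996*5 = -34980)
P = -129732 (P = (-1*50544 - 2057) - 77131 = (-50544 - 2057) - 77131 = -52601 - 77131 = -129732)
(285579 + P) + f = (285579 - 129732) - 34980 = 155847 - 34980 = 120867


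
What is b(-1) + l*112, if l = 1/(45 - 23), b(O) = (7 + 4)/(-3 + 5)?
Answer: 233/22 ≈ 10.591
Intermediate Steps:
b(O) = 11/2
l = 1/22 ≈ 0.045455
b(-1) + l*112 = 11/2 + (1/22)*112 = 11/2 + 56/11 = 233/22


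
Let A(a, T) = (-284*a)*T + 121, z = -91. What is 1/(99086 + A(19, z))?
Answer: 1/590243 ≈ 1.6942e-6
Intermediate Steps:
A(a, T) = 121 - 284*T*a (A(a, T) = -284*T*a + 121 = 121 - 284*T*a)
1/(99086 + A(19, z)) = 1/(99086 + (121 - 284*(-91)*19)) = 1/(99086 + (121 + 491036)) = 1/(99086 + 491157) = 1/590243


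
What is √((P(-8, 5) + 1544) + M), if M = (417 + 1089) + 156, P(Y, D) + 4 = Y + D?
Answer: √3199 ≈ 56.560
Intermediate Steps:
P(Y, D) = -4 + D + Y (P(Y, D) = -4 + (Y + D) = -4 + (D + Y) = -4 + D + Y)
M = 1662 (M = 1506 + 156 = 1662)
√((P(-8, 5) + 1544) + M) = √(((-4 + 5 - 8) + 1544) + 1662) = √((-7 + 1544) + 1662) = √(1537 + 1662) = √3199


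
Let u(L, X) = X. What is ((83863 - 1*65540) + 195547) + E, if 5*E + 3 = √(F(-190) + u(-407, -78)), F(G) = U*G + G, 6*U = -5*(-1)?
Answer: 1069347/5 + I*√3837/15 ≈ 2.1387e+5 + 4.1296*I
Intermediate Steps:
U = ⅚ (U = (-5*(-1))/6 = (⅙)*5 = ⅚ ≈ 0.83333)
F(G) = 11*G/6 (F(G) = 5*G/6 + G = 11*G/6)
E = -⅗ + I*√3837/15 (E = -⅗ + √((11/6)*(-190) - 78)/5 = -⅗ + √(-1045/3 - 78)/5 = -⅗ + √(-1279/3)/5 = -⅗ + (I*√3837/3)/5 = -⅗ + I*√3837/15 ≈ -0.6 + 4.1296*I)
((83863 - 1*65540) + 195547) + E = ((83863 - 1*65540) + 195547) + (-⅗ + I*√3837/15) = ((83863 - 65540) + 195547) + (-⅗ + I*√3837/15) = (18323 + 195547) + (-⅗ + I*√3837/15) = 213870 + (-⅗ + I*√3837/15) = 1069347/5 + I*√3837/15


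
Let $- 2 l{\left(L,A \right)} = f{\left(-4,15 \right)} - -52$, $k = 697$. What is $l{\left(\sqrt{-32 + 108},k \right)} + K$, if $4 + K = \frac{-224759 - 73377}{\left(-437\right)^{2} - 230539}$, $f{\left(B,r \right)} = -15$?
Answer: $- \frac{592189}{39570} \approx -14.966$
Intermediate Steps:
$K = \frac{69928}{19785}$ ($K = -4 + \frac{-224759 - 73377}{\left(-437\right)^{2} - 230539} = -4 - \frac{298136}{190969 - 230539} = -4 - \frac{298136}{-39570} = -4 - - \frac{149068}{19785} = -4 + \frac{149068}{19785} = \frac{69928}{19785} \approx 3.5344$)
$l{\left(L,A \right)} = - \frac{37}{2}$ ($l{\left(L,A \right)} = - \frac{-15 - -52}{2} = - \frac{-15 + 52}{2} = \left(- \frac{1}{2}\right) 37 = - \frac{37}{2}$)
$l{\left(\sqrt{-32 + 108},k \right)} + K = - \frac{37}{2} + \frac{69928}{19785} = - \frac{592189}{39570}$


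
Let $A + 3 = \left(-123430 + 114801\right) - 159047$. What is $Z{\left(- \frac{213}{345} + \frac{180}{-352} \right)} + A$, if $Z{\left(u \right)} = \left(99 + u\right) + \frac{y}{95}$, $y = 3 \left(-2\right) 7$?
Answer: $- \frac{6444516889}{38456} \approx -1.6758 \cdot 10^{5}$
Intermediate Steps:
$y = -42$ ($y = \left(-6\right) 7 = -42$)
$A = -167679$ ($A = -3 + \left(\left(-123430 + 114801\right) - 159047\right) = -3 - 167676 = -167679$)
$Z{\left(u \right)} = \frac{9363}{95} + u$ ($Z{\left(u \right)} = \left(99 + u\right) - \frac{42}{95} = \frac{9363}{95} + u$)
$Z{\left(- \frac{213}{345} + \frac{180}{-352} \right)} + A = \left(\frac{9363}{95} + \left(- \frac{213}{345} + \frac{180}{-352}\right)\right) - 167679 = \left(\frac{9363}{95} + \left(\left(-213\right) \frac{1}{345} + 180 \left(- \frac{1}{352}\right)\right)\right) - 167679 = \left(\frac{9363}{95} - \frac{11423}{10120}\right) - 167679 = \frac{3746735}{38456} - 167679 = - \frac{6444516889}{38456}$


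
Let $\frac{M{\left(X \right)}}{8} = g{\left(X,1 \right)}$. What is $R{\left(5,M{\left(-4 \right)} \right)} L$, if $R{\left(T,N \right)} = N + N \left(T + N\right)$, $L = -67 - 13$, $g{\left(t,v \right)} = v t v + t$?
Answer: $-296960$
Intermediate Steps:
$g{\left(t,v \right)} = t + t v^{2}$ ($g{\left(t,v \right)} = t v v + t = t v^{2} + t = t + t v^{2}$)
$M{\left(X \right)} = 16 X$ ($M{\left(X \right)} = 8 X \left(1 + 1^{2}\right) = 8 X \left(1 + 1\right) = 8 X 2 = 8 \cdot 2 X = 16 X$)
$L = -80$
$R{\left(T,N \right)} = N + N \left(N + T\right)$
$R{\left(5,M{\left(-4 \right)} \right)} L = 16 \left(-4\right) \left(1 + 16 \left(-4\right) + 5\right) \left(-80\right) = - 64 \left(1 - 64 + 5\right) \left(-80\right) = \left(-64\right) \left(-58\right) \left(-80\right) = 3712 \left(-80\right) = -296960$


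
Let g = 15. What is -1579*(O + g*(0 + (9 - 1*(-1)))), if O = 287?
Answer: -690023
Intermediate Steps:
-1579*(O + g*(0 + (9 - 1*(-1)))) = -1579*(287 + 15*(0 + (9 - 1*(-1)))) = -1579*(287 + 15*(0 + (9 + 1))) = -1579*(287 + 15*(0 + 10)) = -1579*(287 + 15*10) = -1579*(287 + 150) = -1579*437 = -690023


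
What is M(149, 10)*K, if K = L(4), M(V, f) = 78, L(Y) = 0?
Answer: 0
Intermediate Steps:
K = 0
M(149, 10)*K = 78*0 = 0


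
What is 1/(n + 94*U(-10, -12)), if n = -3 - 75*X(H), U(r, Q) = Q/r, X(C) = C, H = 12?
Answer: -5/3951 ≈ -0.0012655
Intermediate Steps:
n = -903 (n = -3 - 75*12 = -3 - 900 = -903)
1/(n + 94*U(-10, -12)) = 1/(-903 + 94*(-12/(-10))) = 1/(-903 + 94*(-12*(-1/10))) = 1/(-903 + 94*(6/5)) = 1/(-903 + 564/5) = 1/(-3951/5) = -5/3951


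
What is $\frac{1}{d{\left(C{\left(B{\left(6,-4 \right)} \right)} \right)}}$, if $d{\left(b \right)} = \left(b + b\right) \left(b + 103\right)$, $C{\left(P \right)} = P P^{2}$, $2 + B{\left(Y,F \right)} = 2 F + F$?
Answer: $\frac{1}{14493808} \approx 6.8995 \cdot 10^{-8}$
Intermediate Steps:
$B{\left(Y,F \right)} = -2 + 3 F$ ($B{\left(Y,F \right)} = -2 + \left(2 F + F\right) = -2 + 3 F$)
$C{\left(P \right)} = P^{3}$
$d{\left(b \right)} = 2 b \left(103 + b\right)$
$\frac{1}{d{\left(C{\left(B{\left(6,-4 \right)} \right)} \right)}} = \frac{1}{2 \left(-2 + 3 \left(-4\right)\right)^{3} \left(103 + \left(-2 + 3 \left(-4\right)\right)^{3}\right)} = \frac{1}{2 \left(-2 - 12\right)^{3} \left(103 + \left(-2 - 12\right)^{3}\right)} = \frac{1}{2 \left(-14\right)^{3} \left(103 + \left(-14\right)^{3}\right)} = \frac{1}{2 \left(-2744\right) \left(103 - 2744\right)} = \frac{1}{2 \left(-2744\right) \left(-2641\right)} = \frac{1}{14493808}$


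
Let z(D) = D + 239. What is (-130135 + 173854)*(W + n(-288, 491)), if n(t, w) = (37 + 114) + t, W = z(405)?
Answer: 22165533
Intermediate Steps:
z(D) = 239 + D
W = 644 (W = 239 + 405 = 644)
n(t, w) = 151 + t
(-130135 + 173854)*(W + n(-288, 491)) = (-130135 + 173854)*(644 + (151 - 288)) = 43719*(644 - 137) = 43719*507 = 22165533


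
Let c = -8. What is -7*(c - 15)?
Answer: 161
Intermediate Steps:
-7*(c - 15) = -7*(-8 - 15) = -7*(-23) = 161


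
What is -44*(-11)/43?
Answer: 484/43 ≈ 11.256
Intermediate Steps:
-44*(-11)/43 = 484*(1/43) = 484/43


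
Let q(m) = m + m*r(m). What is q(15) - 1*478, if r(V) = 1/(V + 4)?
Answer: -8782/19 ≈ -462.21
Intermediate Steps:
r(V) = 1/(4 + V)
q(m) = m + m/(4 + m)
q(15) - 1*478 = 15*(5 + 15)/(4 + 15) - 1*478 = 15*20/19 - 478 = 15*(1/19)*20 - 478 = 300/19 - 478 = -8782/19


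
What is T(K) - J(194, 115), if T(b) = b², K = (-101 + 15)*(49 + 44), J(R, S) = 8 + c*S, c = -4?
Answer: 63968456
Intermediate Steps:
J(R, S) = 8 - 4*S
K = -7998 (K = -86*93 = -7998)
T(K) - J(194, 115) = (-7998)² - (8 - 4*115) = 63968004 - (8 - 460) = 63968004 - 1*(-452) = 63968004 + 452 = 63968456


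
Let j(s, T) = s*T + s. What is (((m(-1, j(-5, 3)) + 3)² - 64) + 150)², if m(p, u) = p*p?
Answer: 10404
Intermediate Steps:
j(s, T) = s + T*s (j(s, T) = T*s + s = s + T*s)
m(p, u) = p²
(((m(-1, j(-5, 3)) + 3)² - 64) + 150)² = ((((-1)² + 3)² - 64) + 150)² = (((1 + 3)² - 64) + 150)² = ((4² - 64) + 150)² = ((16 - 64) + 150)² = (-48 + 150)² = 102² = 10404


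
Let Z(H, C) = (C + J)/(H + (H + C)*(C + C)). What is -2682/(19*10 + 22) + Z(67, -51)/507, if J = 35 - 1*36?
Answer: -81847511/6469710 ≈ -12.651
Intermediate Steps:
J = -1 (J = 35 - 36 = -1)
Z(H, C) = (-1 + C)/(H + 2*C*(C + H)) (Z(H, C) = (C - 1)/(H + (H + C)*(C + C)) = (-1 + C)/(H + (C + H)*(2*C)) = (-1 + C)/(H + 2*C*(C + H)))
-2682/(19*10 + 22) + Z(67, -51)/507 = -2682/(19*10 + 22) + ((-1 - 51)/(67 + 2*(-51)² + 2*(-51)*67))/507 = -2682/(190 + 22) + (-52/(67 + 2*2601 - 6834))*(1/507) = -2682/212 + (-52/(67 + 5202 - 6834))*(1/507) = -2682*1/212 + (-52/(-1565))*(1/507) = -1341/106 - 1/1565*(-52)*(1/507) = -1341/106 + (52/1565)*(1/507) = -1341/106 + 4/61035 = -81847511/6469710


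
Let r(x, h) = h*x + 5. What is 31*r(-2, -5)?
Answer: 465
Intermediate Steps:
r(x, h) = 5 + h*x
31*r(-2, -5) = 31*(5 - 5*(-2)) = 31*(5 + 10) = 31*15 = 465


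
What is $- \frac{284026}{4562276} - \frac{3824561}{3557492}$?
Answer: $- \frac{4614780770907}{4057565092948} \approx -1.1373$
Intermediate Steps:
$- \frac{284026}{4562276} - \frac{3824561}{3557492} = \left(-284026\right) \frac{1}{4562276} - \frac{3824561}{3557492} = - \frac{142013}{2281138} - \frac{3824561}{3557492} = - \frac{4614780770907}{4057565092948}$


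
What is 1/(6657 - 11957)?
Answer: -1/5300 ≈ -0.00018868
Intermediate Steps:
1/(6657 - 11957) = 1/(-5300) = -1/5300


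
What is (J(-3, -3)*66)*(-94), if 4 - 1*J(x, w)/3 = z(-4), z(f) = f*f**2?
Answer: -1265616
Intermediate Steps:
z(f) = f**3
J(x, w) = 204 (J(x, w) = 12 - 3*(-4)**3 = 12 - 3*(-64) = 12 + 192 = 204)
(J(-3, -3)*66)*(-94) = (204*66)*(-94) = 13464*(-94) = -1265616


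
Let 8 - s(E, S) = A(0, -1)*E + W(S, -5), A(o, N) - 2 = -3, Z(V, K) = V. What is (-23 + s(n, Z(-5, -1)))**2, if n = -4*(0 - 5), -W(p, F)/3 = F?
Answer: 100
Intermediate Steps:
W(p, F) = -3*F
n = 20 (n = -4*(-5) = 20)
A(o, N) = -1 (A(o, N) = 2 - 3 = -1)
s(E, S) = -7 + E (s(E, S) = 8 - (-E - 3*(-5)) = 8 - (-E + 15) = 8 - (15 - E) = 8 + (-15 + E) = -7 + E)
(-23 + s(n, Z(-5, -1)))**2 = (-23 + (-7 + 20))**2 = (-23 + 13)**2 = (-10)**2 = 100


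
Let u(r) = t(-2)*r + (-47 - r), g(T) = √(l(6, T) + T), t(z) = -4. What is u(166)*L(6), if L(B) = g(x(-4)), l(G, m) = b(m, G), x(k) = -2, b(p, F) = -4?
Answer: -877*I*√6 ≈ -2148.2*I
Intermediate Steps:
l(G, m) = -4
g(T) = √(-4 + T)
u(r) = -47 - 5*r (u(r) = -4*r + (-47 - r) = -47 - 5*r)
L(B) = I*√6 (L(B) = √(-4 - 2) = √(-6) = I*√6)
u(166)*L(6) = (-47 - 5*166)*(I*√6) = (-47 - 830)*(I*√6) = -877*I*√6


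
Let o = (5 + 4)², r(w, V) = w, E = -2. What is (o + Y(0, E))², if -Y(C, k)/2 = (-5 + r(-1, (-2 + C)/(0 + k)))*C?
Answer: 6561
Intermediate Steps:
Y(C, k) = 12*C (Y(C, k) = -2*(-5 - 1)*C = -(-12)*C = 12*C)
o = 81 (o = 9² = 81)
(o + Y(0, E))² = (81 + 12*0)² = (81 + 0)² = 81² = 6561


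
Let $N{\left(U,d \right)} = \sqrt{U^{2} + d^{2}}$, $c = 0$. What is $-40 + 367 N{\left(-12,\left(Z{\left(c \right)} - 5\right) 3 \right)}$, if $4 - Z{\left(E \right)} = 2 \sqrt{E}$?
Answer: $-40 + 1101 \sqrt{17} \approx 4499.5$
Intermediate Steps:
$Z{\left(E \right)} = 4 - 2 \sqrt{E}$
$-40 + 367 N{\left(-12,\left(Z{\left(c \right)} - 5\right) 3 \right)} = -40 + 367 \sqrt{\left(-12\right)^{2} + \left(\left(\left(4 - 2 \sqrt{0}\right) - 5\right) 3\right)^{2}} = -40 + 367 \sqrt{144 + \left(\left(\left(4 - 0\right) - 5\right) 3\right)^{2}} = -40 + 367 \sqrt{144 + \left(\left(\left(4 + 0\right) - 5\right) 3\right)^{2}} = -40 + 367 \sqrt{144 + \left(\left(4 - 5\right) 3\right)^{2}} = -40 + 367 \sqrt{144 + \left(\left(-1\right) 3\right)^{2}} = -40 + 367 \sqrt{144 + \left(-3\right)^{2}} = -40 + 367 \sqrt{144 + 9} = -40 + 367 \sqrt{153} = -40 + 367 \cdot 3 \sqrt{17} = -40 + 1101 \sqrt{17}$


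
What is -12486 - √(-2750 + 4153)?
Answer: -12486 - √1403 ≈ -12523.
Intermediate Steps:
-12486 - √(-2750 + 4153) = -12486 - √1403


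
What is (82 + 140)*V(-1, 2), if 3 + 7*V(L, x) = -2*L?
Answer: -222/7 ≈ -31.714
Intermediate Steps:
V(L, x) = -3/7 - 2*L/7 (V(L, x) = -3/7 + (-2*L)/7 = -3/7 - 2*L/7)
(82 + 140)*V(-1, 2) = (82 + 140)*(-3/7 - 2/7*(-1)) = 222*(-3/7 + 2/7) = 222*(-⅐) = -222/7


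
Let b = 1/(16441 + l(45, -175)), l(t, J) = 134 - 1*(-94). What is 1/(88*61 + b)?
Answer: 16669/89479193 ≈ 0.00018629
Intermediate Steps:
l(t, J) = 228 (l(t, J) = 134 + 94 = 228)
b = 1/16669 (b = 1/(16441 + 228) = 1/16669 ≈ 5.9992e-5)
1/(88*61 + b) = 1/(88*61 + 1/16669) = 1/(5368 + 1/16669) = 1/(89479193/16669) = 16669/89479193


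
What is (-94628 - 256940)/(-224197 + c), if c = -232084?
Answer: 50224/65183 ≈ 0.77051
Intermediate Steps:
(-94628 - 256940)/(-224197 + c) = (-94628 - 256940)/(-224197 - 232084) = -351568/(-456281) = -351568*(-1/456281) = 50224/65183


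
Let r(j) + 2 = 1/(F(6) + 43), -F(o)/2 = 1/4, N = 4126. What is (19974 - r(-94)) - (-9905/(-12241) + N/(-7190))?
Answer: 14944026048318/748108715 ≈ 19976.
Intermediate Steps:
F(o) = -1/2 (F(o) = -2/4 = -2*1/4 = -1/2)
r(j) = -168/85 (r(j) = -2 + 1/(-1/2 + 43) = -2 + 1/(85/2) = -2 + 2/85 = -168/85)
(19974 - r(-94)) - (-9905/(-12241) + N/(-7190)) = (19974 - 1*(-168/85)) - (-9905/(-12241) + 4126/(-7190)) = (19974 + 168/85) - (-9905*(-1/12241) + 4126*(-1/7190)) = 1697958/85 - (9905/12241 - 2063/3595) = 1697958/85 - 1*10355292/44006395 = 1697958/85 - 10355292/44006395 = 14944026048318/748108715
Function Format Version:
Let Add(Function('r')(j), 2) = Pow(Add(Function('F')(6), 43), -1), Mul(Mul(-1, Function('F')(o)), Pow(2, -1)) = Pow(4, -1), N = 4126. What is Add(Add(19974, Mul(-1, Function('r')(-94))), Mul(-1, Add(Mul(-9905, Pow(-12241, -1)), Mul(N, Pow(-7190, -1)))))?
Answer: Rational(14944026048318, 748108715) ≈ 19976.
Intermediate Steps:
Function('F')(o) = Rational(-1, 2) (Function('F')(o) = Mul(-2, Pow(4, -1)) = Mul(-2, Rational(1, 4)) = Rational(-1, 2))
Function('r')(j) = Rational(-168, 85) (Function('r')(j) = Add(-2, Pow(Add(Rational(-1, 2), 43), -1)) = Add(-2, Pow(Rational(85, 2), -1)) = Add(-2, Rational(2, 85)) = Rational(-168, 85))
Add(Add(19974, Mul(-1, Function('r')(-94))), Mul(-1, Add(Mul(-9905, Pow(-12241, -1)), Mul(N, Pow(-7190, -1))))) = Add(Add(19974, Mul(-1, Rational(-168, 85))), Mul(-1, Add(Mul(-9905, Pow(-12241, -1)), Mul(4126, Pow(-7190, -1))))) = Add(Add(19974, Rational(168, 85)), Mul(-1, Add(Mul(-9905, Rational(-1, 12241)), Mul(4126, Rational(-1, 7190))))) = Add(Rational(1697958, 85), Mul(-1, Add(Rational(9905, 12241), Rational(-2063, 3595)))) = Add(Rational(1697958, 85), Mul(-1, Rational(10355292, 44006395))) = Add(Rational(1697958, 85), Rational(-10355292, 44006395)) = Rational(14944026048318, 748108715)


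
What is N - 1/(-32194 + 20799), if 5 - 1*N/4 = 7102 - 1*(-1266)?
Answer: -381185539/11395 ≈ -33452.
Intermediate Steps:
N = -33452 (N = 20 - 4*(7102 - 1*(-1266)) = 20 - 4*(7102 + 1266) = 20 - 4*8368 = 20 - 33472 = -33452)
N - 1/(-32194 + 20799) = -33452 - 1/(-32194 + 20799) = -33452 - 1/(-11395) = -33452 - 1*(-1/11395) = -33452 + 1/11395 = -381185539/11395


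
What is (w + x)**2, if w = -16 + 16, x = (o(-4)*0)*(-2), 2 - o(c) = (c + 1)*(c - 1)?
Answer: 0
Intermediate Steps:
o(c) = 2 - (1 + c)*(-1 + c) (o(c) = 2 - (c + 1)*(c - 1) = 2 - (1 + c)*(-1 + c))
x = 0 (x = ((3 - 1*(-4)**2)*0)*(-2) = ((3 - 1*16)*0)*(-2) = ((3 - 16)*0)*(-2) = -13*0*(-2) = 0*(-2) = 0)
w = 0
(w + x)**2 = (0 + 0)**2 = 0**2 = 0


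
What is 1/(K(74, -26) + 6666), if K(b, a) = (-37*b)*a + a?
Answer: 1/77828 ≈ 1.2849e-5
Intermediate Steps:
K(b, a) = a - 37*a*b (K(b, a) = -37*a*b + a = a - 37*a*b)
1/(K(74, -26) + 6666) = 1/(-26*(1 - 37*74) + 6666) = 1/(-26*(1 - 2738) + 6666) = 1/(-26*(-2737) + 6666) = 1/(71162 + 6666) = 1/77828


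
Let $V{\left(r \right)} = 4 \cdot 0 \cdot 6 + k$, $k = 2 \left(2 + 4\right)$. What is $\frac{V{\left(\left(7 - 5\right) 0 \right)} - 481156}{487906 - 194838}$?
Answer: $- \frac{120286}{73267} \approx -1.6417$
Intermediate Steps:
$k = 12$ ($k = 2 \cdot 6 = 12$)
$V{\left(r \right)} = 12$ ($V{\left(r \right)} = 4 \cdot 0 \cdot 6 + 12 = 4 \cdot 0 + 12 = 0 + 12 = 12$)
$\frac{V{\left(\left(7 - 5\right) 0 \right)} - 481156}{487906 - 194838} = \frac{12 - 481156}{487906 - 194838} = - \frac{481144}{293068} = \left(-481144\right) \frac{1}{293068} = - \frac{120286}{73267}$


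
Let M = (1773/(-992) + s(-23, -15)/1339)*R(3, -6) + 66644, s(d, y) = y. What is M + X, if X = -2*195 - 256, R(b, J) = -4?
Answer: 21918476783/332072 ≈ 66005.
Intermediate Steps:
X = -646 (X = -390 - 256 = -646)
M = 22132995295/332072 (M = (1773/(-992) - 15/1339)*(-4) + 66644 = (1773*(-1/992) - 15*1/1339)*(-4) + 66644 = (-1773/992 - 15/1339)*(-4) + 66644 = -2388927/1328288*(-4) + 66644 = 2388927/332072 + 66644 = 22132995295/332072 ≈ 66651.)
M + X = 22132995295/332072 - 646 = 21918476783/332072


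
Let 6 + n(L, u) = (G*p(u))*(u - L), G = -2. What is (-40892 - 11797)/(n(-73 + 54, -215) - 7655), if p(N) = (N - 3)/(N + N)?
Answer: 11328135/1604387 ≈ 7.0607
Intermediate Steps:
p(N) = (-3 + N)/(2*N) (p(N) = (-3 + N)/((2*N)) = (-3 + N)*(1/(2*N)) = (-3 + N)/(2*N))
n(L, u) = -6 - (-3 + u)*(u - L)/u (n(L, u) = -6 + (-(-3 + u)/u)*(u - L) = -6 - (-3 + u)*(u - L)/u)
(-40892 - 11797)/(n(-73 + 54, -215) - 7655) = (-40892 - 11797)/((-3 + (-73 + 54) - 1*(-215) - 3*(-73 + 54)/(-215)) - 7655) = -52689/((-3 - 19 + 215 - 3*(-19)*(-1/215)) - 7655) = -52689/((-3 - 19 + 215 - 57/215) - 7655) = -52689/(41438/215 - 7655) = -52689/(-1604387/215) = -52689*(-215/1604387) = 11328135/1604387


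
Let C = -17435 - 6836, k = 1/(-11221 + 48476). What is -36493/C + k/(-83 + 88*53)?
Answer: 6228083525686/4142213977005 ≈ 1.5036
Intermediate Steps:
k = 1/37255 ≈ 2.6842e-5
C = -24271
-36493/C + k/(-83 + 88*53) = -36493/(-24271) + 1/(37255*(-83 + 88*53)) = -36493*(-1/24271) + 1/(37255*(-83 + 4664)) = 36493/24271 + (1/37255)/4581 = 36493/24271 + (1/37255)*(1/4581) = 36493/24271 + 1/170665155 = 6228083525686/4142213977005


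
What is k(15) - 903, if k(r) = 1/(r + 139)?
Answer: -139061/154 ≈ -902.99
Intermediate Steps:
k(r) = 1/(139 + r)
k(15) - 903 = 1/(139 + 15) - 903 = 1/154 - 903 = -139061/154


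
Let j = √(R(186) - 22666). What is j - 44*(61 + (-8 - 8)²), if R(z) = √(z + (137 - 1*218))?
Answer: -13948 + I*√(22666 - √105) ≈ -13948.0 + 150.52*I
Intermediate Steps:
R(z) = √(-81 + z) (R(z) = √(z + (137 - 218)) = √(z - 81) = √(-81 + z))
j = √(-22666 + √105) (j = √(√(-81 + 186) - 22666) = √(√105 - 22666) = √(-22666 + √105) ≈ 150.52*I)
j - 44*(61 + (-8 - 8)²) = √(-22666 + √105) - 44*(61 + (-8 - 8)²) = √(-22666 + √105) - 44*(61 + (-16)²) = √(-22666 + √105) - 44*(61 + 256) = √(-22666 + √105) - 44*317 = √(-22666 + √105) - 13948 = -13948 + √(-22666 + √105)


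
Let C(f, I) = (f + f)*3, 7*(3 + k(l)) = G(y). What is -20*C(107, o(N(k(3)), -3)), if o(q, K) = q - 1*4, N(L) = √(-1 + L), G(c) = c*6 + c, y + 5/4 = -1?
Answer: -12840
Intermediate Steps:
y = -9/4 (y = -5/4 - 1 = -9/4 ≈ -2.2500)
G(c) = 7*c (G(c) = 6*c + c = 7*c)
k(l) = -21/4 (k(l) = -3 + (7*(-9/4))/7 = -3 + (⅐)*(-63/4) = -3 - 9/4 = -21/4)
o(q, K) = -4 + q (o(q, K) = q - 4 = -4 + q)
C(f, I) = 6*f (C(f, I) = (2*f)*3 = 6*f)
-20*C(107, o(N(k(3)), -3)) = -120*107 = -20*642 = -12840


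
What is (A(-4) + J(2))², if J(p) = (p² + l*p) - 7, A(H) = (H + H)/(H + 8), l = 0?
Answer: 25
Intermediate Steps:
A(H) = 2*H/(8 + H) (A(H) = (2*H)/(8 + H) = 2*H/(8 + H))
J(p) = -7 + p² (J(p) = (p² + 0*p) - 7 = (p² + 0) - 7 = p² - 7 = -7 + p²)
(A(-4) + J(2))² = (2*(-4)/(8 - 4) + (-7 + 2²))² = (2*(-4)/4 + (-7 + 4))² = (2*(-4)*(¼) - 3)² = (-2 - 3)² = (-5)² = 25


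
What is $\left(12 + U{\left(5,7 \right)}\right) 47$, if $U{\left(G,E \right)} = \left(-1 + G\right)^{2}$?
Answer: $1316$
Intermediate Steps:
$\left(12 + U{\left(5,7 \right)}\right) 47 = \left(12 + \left(-1 + 5\right)^{2}\right) 47 = \left(12 + 4^{2}\right) 47 = \left(12 + 16\right) 47 = 28 \cdot 47 = 1316$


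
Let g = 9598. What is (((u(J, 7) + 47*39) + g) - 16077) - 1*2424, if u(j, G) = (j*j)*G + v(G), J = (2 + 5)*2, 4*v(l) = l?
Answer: -22785/4 ≈ -5696.3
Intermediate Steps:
v(l) = l/4
J = 14 (J = 7*2 = 14)
u(j, G) = G/4 + G*j² (u(j, G) = (j*j)*G + G/4 = j²*G + G/4 = G*j² + G/4 = G/4 + G*j²)
(((u(J, 7) + 47*39) + g) - 16077) - 1*2424 = (((7*(¼ + 14²) + 47*39) + 9598) - 16077) - 1*2424 = (((7*(¼ + 196) + 1833) + 9598) - 16077) - 2424 = (((7*(785/4) + 1833) + 9598) - 16077) - 2424 = (((5495/4 + 1833) + 9598) - 16077) - 2424 = ((12827/4 + 9598) - 16077) - 2424 = (51219/4 - 16077) - 2424 = -13089/4 - 2424 = -22785/4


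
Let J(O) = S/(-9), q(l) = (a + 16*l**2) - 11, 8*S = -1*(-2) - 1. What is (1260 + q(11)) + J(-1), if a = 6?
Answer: 229751/72 ≈ 3191.0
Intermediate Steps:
S = 1/8 (S = (-1*(-2) - 1)/8 = (2 - 1)/8 = (1/8)*1 = 1/8 ≈ 0.12500)
q(l) = -5 + 16*l**2 (q(l) = (6 + 16*l**2) - 11 = -5 + 16*l**2)
J(O) = -1/72 (J(O) = (1/8)/(-9) = (1/8)*(-1/9) = -1/72)
(1260 + q(11)) + J(-1) = (1260 + (-5 + 16*11**2)) - 1/72 = (1260 + (-5 + 16*121)) - 1/72 = (1260 + (-5 + 1936)) - 1/72 = (1260 + 1931) - 1/72 = 3191 - 1/72 = 229751/72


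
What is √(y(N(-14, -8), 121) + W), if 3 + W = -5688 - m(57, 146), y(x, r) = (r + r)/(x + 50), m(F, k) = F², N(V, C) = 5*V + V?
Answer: I*√2585717/17 ≈ 94.589*I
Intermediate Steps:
N(V, C) = 6*V
y(x, r) = 2*r/(50 + x) (y(x, r) = (2*r)/(50 + x) = 2*r/(50 + x))
W = -8940 (W = -3 + (-5688 - 1*57²) = -3 + (-5688 - 1*3249) = -3 + (-5688 - 3249) = -3 - 8937 = -8940)
√(y(N(-14, -8), 121) + W) = √(2*121/(50 + 6*(-14)) - 8940) = √(2*121/(50 - 84) - 8940) = √(2*121/(-34) - 8940) = √(2*121*(-1/34) - 8940) = √(-121/17 - 8940) = √(-152101/17) = I*√2585717/17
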